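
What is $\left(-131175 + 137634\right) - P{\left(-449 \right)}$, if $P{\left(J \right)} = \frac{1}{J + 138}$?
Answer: $\frac{2008750}{311} \approx 6459.0$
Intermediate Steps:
$P{\left(J \right)} = \frac{1}{138 + J}$
$\left(-131175 + 137634\right) - P{\left(-449 \right)} = \left(-131175 + 137634\right) - \frac{1}{138 - 449} = 6459 - \frac{1}{-311} = 6459 - - \frac{1}{311} = 6459 + \frac{1}{311} = \frac{2008750}{311}$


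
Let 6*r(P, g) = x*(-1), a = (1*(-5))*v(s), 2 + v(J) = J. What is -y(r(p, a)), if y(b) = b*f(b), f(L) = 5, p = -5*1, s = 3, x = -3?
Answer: -5/2 ≈ -2.5000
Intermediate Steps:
v(J) = -2 + J
a = -5 (a = (1*(-5))*(-2 + 3) = -5*1 = -5)
p = -5
r(P, g) = 1/2 (r(P, g) = (-3*(-1))/6 = (1/6)*3 = 1/2)
y(b) = 5*b (y(b) = b*5 = 5*b)
-y(r(p, a)) = -5/2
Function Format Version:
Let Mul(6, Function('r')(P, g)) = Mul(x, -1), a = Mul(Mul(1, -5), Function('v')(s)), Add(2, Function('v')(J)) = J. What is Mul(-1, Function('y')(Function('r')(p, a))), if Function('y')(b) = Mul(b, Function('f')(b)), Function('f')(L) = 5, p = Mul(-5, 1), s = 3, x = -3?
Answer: Rational(-5, 2) ≈ -2.5000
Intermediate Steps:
Function('v')(J) = Add(-2, J)
a = -5 (a = Mul(Mul(1, -5), Add(-2, 3)) = Mul(-5, 1) = -5)
p = -5
Function('r')(P, g) = Rational(1, 2) (Function('r')(P, g) = Mul(Rational(1, 6), Mul(-3, -1)) = Mul(Rational(1, 6), 3) = Rational(1, 2))
Function('y')(b) = Mul(5, b) (Function('y')(b) = Mul(b, 5) = Mul(5, b))
Mul(-1, Function('y')(Function('r')(p, a))) = Mul(-1, Mul(5, Rational(1, 2))) = Mul(-1, Rational(5, 2)) = Rational(-5, 2)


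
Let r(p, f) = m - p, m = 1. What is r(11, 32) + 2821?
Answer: 2811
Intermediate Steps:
r(p, f) = 1 - p
r(11, 32) + 2821 = (1 - 1*11) + 2821 = (1 - 11) + 2821 = -10 + 2821 = 2811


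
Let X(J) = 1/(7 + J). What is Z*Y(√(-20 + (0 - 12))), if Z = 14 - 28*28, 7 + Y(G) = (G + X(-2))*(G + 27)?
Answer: 25872 - 83776*I*√2 ≈ 25872.0 - 1.1848e+5*I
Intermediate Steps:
Y(G) = -7 + (27 + G)*(⅕ + G) (Y(G) = -7 + (G + 1/(7 - 2))*(G + 27) = -7 + (G + 1/5)*(27 + G) = -7 + (G + ⅕)*(27 + G) = -7 + (⅕ + G)*(27 + G) = -7 + (27 + G)*(⅕ + G))
Z = -770 (Z = 14 - 784 = -770)
Z*Y(√(-20 + (0 - 12))) = -770*(-8/5 + (√(-20 + (0 - 12)))² + 136*√(-20 + (0 - 12))/5) = -770*(-8/5 + (√(-20 - 12))² + 136*√(-20 - 12)/5) = -770*(-8/5 + (√(-32))² + 136*√(-32)/5) = -770*(-8/5 + (4*I*√2)² + 136*(4*I*√2)/5) = -770*(-8/5 - 32 + 544*I*√2/5) = -770*(-168/5 + 544*I*√2/5) = 25872 - 83776*I*√2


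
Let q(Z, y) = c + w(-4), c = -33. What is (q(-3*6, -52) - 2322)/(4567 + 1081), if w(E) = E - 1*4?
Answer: -2363/5648 ≈ -0.41838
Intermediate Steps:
w(E) = -4 + E (w(E) = E - 4 = -4 + E)
q(Z, y) = -41 (q(Z, y) = -33 + (-4 - 4) = -33 - 8 = -41)
(q(-3*6, -52) - 2322)/(4567 + 1081) = (-41 - 2322)/(4567 + 1081) = -2363/5648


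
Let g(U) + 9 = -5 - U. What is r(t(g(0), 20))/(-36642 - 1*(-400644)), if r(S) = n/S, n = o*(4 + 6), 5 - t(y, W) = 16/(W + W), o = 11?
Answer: 275/4186023 ≈ 6.5695e-5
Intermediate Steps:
g(U) = -14 - U (g(U) = -9 + (-5 - U) = -14 - U)
t(y, W) = 5 - 8/W (t(y, W) = 5 - 16/(W + W) = 5 - 16/(2*W) = 5 - 16*1/(2*W) = 5 - 8/W)
n = 110 (n = 11*(4 + 6) = 11*10 = 110)
r(S) = 110/S
r(t(g(0), 20))/(-36642 - 1*(-400644)) = (110/(5 - 8/20))/(-36642 - 1*(-400644)) = (110/(5 - 8*1/20))/(-36642 + 400644) = (110/(5 - 2/5))/364002 = (110/(23/5))*(1/364002) = (110*(5/23))*(1/364002) = (550/23)*(1/364002) = 275/4186023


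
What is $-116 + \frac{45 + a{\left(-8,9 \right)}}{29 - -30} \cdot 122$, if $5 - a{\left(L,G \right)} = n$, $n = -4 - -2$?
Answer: $- \frac{500}{59} \approx -8.4746$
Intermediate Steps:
$n = -2$ ($n = -4 + 2 = -2$)
$a{\left(L,G \right)} = 7$ ($a{\left(L,G \right)} = 5 - -2 = 5 + 2 = 7$)
$-116 + \frac{45 + a{\left(-8,9 \right)}}{29 - -30} \cdot 122 = -116 + \frac{45 + 7}{29 - -30} \cdot 122 = -116 + \frac{52}{29 + 30} \cdot 122 = -116 + \frac{52}{59} \cdot 122 = -116 + \frac{6344}{59} = - \frac{500}{59}$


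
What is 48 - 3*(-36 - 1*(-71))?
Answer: -57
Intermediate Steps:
48 - 3*(-36 - 1*(-71)) = 48 - 3*(-36 + 71) = 48 - 3*35 = 48 - 105 = -57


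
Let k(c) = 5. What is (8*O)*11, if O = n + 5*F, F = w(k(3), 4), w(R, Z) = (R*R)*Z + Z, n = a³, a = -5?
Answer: 34760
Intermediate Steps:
n = -125 (n = (-5)³ = -125)
w(R, Z) = Z + Z*R² (w(R, Z) = R²*Z + Z = Z*R² + Z = Z + Z*R²)
F = 104 (F = 4*(1 + 5²) = 4*(1 + 25) = 4*26 = 104)
O = 395 (O = -125 + 5*104 = -125 + 520 = 395)
(8*O)*11 = (8*395)*11 = 3160*11 = 34760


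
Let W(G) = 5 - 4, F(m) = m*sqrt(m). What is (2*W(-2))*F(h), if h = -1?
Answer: -2*I ≈ -2.0*I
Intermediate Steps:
F(m) = m**(3/2)
W(G) = 1
(2*W(-2))*F(h) = (2*1)*(-1)**(3/2) = 2*(-I) = -2*I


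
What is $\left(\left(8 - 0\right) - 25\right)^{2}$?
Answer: $289$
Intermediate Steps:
$\left(\left(8 - 0\right) - 25\right)^{2} = \left(\left(8 + 0\right) - 25\right)^{2} = \left(8 - 25\right)^{2} = \left(-17\right)^{2} = 289$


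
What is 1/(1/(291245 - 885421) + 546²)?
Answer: 594176/177133372415 ≈ 3.3544e-6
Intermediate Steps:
1/(1/(291245 - 885421) + 546²) = 1/(1/(-594176) + 298116) = 1/(-1/594176 + 298116) = 1/(177133372415/594176) = 594176/177133372415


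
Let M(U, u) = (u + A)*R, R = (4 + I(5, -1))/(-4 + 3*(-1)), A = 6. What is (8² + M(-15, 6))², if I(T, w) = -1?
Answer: 169744/49 ≈ 3464.2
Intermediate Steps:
R = -3/7 (R = (4 - 1)/(-4 + 3*(-1)) = 3/(-4 - 3) = 3/(-7) = 3*(-⅐) = -3/7 ≈ -0.42857)
M(U, u) = -18/7 - 3*u/7 (M(U, u) = (u + 6)*(-3/7) = (6 + u)*(-3/7) = -18/7 - 3*u/7)
(8² + M(-15, 6))² = (8² + (-18/7 - 3/7*6))² = (64 + (-18/7 - 18/7))² = (64 - 36/7)² = (412/7)² = 169744/49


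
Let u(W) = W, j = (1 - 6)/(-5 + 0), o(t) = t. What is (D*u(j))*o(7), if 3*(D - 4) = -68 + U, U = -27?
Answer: -581/3 ≈ -193.67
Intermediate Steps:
j = 1 (j = -5/(-5) = -5*(-⅕) = 1)
D = -83/3 (D = 4 + (-68 - 27)/3 = 4 + (⅓)*(-95) = 4 - 95/3 = -83/3 ≈ -27.667)
(D*u(j))*o(7) = -83/3*1*7 = -83/3*7 = -581/3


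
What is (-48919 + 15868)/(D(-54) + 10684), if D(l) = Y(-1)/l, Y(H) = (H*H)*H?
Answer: -1784754/576937 ≈ -3.0935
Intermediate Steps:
Y(H) = H³ (Y(H) = H²*H = H³)
D(l) = -1/l (D(l) = (-1)³/l = -1/l)
(-48919 + 15868)/(D(-54) + 10684) = (-48919 + 15868)/(-1/(-54) + 10684) = -33051/(-1*(-1/54) + 10684) = -33051/(1/54 + 10684) = -33051/576937/54 = -33051*54/576937 = -1784754/576937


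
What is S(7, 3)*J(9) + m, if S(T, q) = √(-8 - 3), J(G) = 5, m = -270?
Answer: -270 + 5*I*√11 ≈ -270.0 + 16.583*I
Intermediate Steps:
S(T, q) = I*√11 (S(T, q) = √(-11) = I*√11)
S(7, 3)*J(9) + m = (I*√11)*5 - 270 = 5*I*√11 - 270 = -270 + 5*I*√11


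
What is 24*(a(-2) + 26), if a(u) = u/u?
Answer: 648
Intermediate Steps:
a(u) = 1
24*(a(-2) + 26) = 24*(1 + 26) = 24*27 = 648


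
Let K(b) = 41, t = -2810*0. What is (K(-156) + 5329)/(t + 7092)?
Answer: 895/1182 ≈ 0.75719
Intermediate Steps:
t = 0
(K(-156) + 5329)/(t + 7092) = (41 + 5329)/(0 + 7092) = 5370/7092 = 5370*(1/7092) = 895/1182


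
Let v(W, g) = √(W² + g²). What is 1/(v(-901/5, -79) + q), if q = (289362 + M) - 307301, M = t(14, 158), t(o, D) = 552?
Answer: -434675/7556726399 - 5*√967826/7556726399 ≈ -5.8173e-5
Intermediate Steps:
M = 552
q = -17387 (q = (289362 + 552) - 307301 = 289914 - 307301 = -17387)
1/(v(-901/5, -79) + q) = 1/(√((-901/5)² + (-79)²) - 17387) = 1/(√((-901*⅕)² + 6241) - 17387) = 1/(√((-901/5)² + 6241) - 17387) = 1/(√(811801/25 + 6241) - 17387) = 1/(√(967826/25) - 17387) = 1/(√967826/5 - 17387) = 1/(-17387 + √967826/5)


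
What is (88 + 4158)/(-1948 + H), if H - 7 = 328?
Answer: -4246/1613 ≈ -2.6324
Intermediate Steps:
H = 335 (H = 7 + 328 = 335)
(88 + 4158)/(-1948 + H) = (88 + 4158)/(-1948 + 335) = 4246/(-1613) = 4246*(-1/1613) = -4246/1613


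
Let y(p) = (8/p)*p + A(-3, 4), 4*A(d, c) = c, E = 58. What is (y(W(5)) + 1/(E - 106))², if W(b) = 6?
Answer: 185761/2304 ≈ 80.625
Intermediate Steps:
A(d, c) = c/4
y(p) = 9 (y(p) = (8/p)*p + (¼)*4 = 8 + 1 = 9)
(y(W(5)) + 1/(E - 106))² = (9 + 1/(58 - 106))² = (9 + 1/(-48))² = (9 - 1/48)² = (431/48)² = 185761/2304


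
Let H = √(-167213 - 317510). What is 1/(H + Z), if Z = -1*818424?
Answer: -818424/669818328499 - I*√484723/669818328499 ≈ -1.2219e-6 - 1.0394e-9*I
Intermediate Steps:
Z = -818424
H = I*√484723 (H = √(-484723) = I*√484723 ≈ 696.22*I)
1/(H + Z) = 1/(I*√484723 - 818424) = 1/(-818424 + I*√484723)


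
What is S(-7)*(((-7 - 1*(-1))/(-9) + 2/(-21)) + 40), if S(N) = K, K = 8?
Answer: 2272/7 ≈ 324.57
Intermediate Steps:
S(N) = 8
S(-7)*(((-7 - 1*(-1))/(-9) + 2/(-21)) + 40) = 8*(((-7 - 1*(-1))/(-9) + 2/(-21)) + 40) = 8*(((-7 + 1)*(-⅑) + 2*(-1/21)) + 40) = 8*((-6*(-⅑) - 2/21) + 40) = 8*((⅔ - 2/21) + 40) = 8*(4/7 + 40) = 8*(284/7) = 2272/7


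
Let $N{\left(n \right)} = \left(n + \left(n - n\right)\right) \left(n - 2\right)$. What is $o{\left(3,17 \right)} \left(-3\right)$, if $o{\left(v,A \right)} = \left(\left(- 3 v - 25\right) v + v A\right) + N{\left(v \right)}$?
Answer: $144$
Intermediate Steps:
$N{\left(n \right)} = n \left(-2 + n\right)$ ($N{\left(n \right)} = \left(n + 0\right) \left(-2 + n\right) = n \left(-2 + n\right)$)
$o{\left(v,A \right)} = A v + v \left(-25 - 3 v\right) + v \left(-2 + v\right)$ ($o{\left(v,A \right)} = \left(\left(- 3 v - 25\right) v + v A\right) + v \left(-2 + v\right) = \left(\left(-25 - 3 v\right) v + A v\right) + v \left(-2 + v\right) = \left(v \left(-25 - 3 v\right) + A v\right) + v \left(-2 + v\right) = \left(A v + v \left(-25 - 3 v\right)\right) + v \left(-2 + v\right) = A v + v \left(-25 - 3 v\right) + v \left(-2 + v\right)$)
$o{\left(3,17 \right)} \left(-3\right) = 3 \left(-27 + 17 - 6\right) \left(-3\right) = 3 \left(-16\right) \left(-3\right) = \left(-48\right) \left(-3\right) = 144$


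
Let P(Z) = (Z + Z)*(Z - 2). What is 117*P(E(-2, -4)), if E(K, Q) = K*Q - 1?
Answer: 8190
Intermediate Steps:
E(K, Q) = -1 + K*Q
P(Z) = 2*Z*(-2 + Z) (P(Z) = (2*Z)*(-2 + Z) = 2*Z*(-2 + Z))
117*P(E(-2, -4)) = 117*(2*(-1 - 2*(-4))*(-2 + (-1 - 2*(-4)))) = 117*(2*(-1 + 8)*(-2 + (-1 + 8))) = 117*(2*7*(-2 + 7)) = 117*(2*7*5) = 117*70 = 8190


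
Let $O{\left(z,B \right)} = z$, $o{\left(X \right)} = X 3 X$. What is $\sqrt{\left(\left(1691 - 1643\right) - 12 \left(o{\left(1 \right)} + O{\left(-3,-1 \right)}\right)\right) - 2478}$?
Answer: $9 i \sqrt{30} \approx 49.295 i$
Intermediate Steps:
$o{\left(X \right)} = 3 X^{2}$ ($o{\left(X \right)} = 3 X X = 3 X^{2}$)
$\sqrt{\left(\left(1691 - 1643\right) - 12 \left(o{\left(1 \right)} + O{\left(-3,-1 \right)}\right)\right) - 2478} = \sqrt{\left(\left(1691 - 1643\right) - 12 \left(3 \cdot 1^{2} - 3\right)\right) - 2478} = \sqrt{\left(48 - 12 \left(3 \cdot 1 - 3\right)\right) - 2478} = \sqrt{\left(48 - 12 \left(3 - 3\right)\right) - 2478} = \sqrt{\left(48 - 0\right) - 2478} = \sqrt{\left(48 + 0\right) - 2478} = \sqrt{48 - 2478} = \sqrt{-2430} = 9 i \sqrt{30}$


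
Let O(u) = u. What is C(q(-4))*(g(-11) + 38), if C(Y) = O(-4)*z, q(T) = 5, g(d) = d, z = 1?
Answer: -108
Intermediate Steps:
C(Y) = -4 (C(Y) = -4*1 = -4)
C(q(-4))*(g(-11) + 38) = -4*(-11 + 38) = -4*27 = -108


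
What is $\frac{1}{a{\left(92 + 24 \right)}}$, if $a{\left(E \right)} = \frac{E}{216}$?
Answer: $\frac{54}{29} \approx 1.8621$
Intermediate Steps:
$a{\left(E \right)} = \frac{E}{216}$ ($a{\left(E \right)} = E \frac{1}{216} = \frac{E}{216}$)
$\frac{1}{a{\left(92 + 24 \right)}} = \frac{1}{\frac{1}{216} \left(92 + 24\right)} = \frac{1}{\frac{1}{216} \cdot 116} = \frac{1}{\frac{29}{54}} = \frac{54}{29}$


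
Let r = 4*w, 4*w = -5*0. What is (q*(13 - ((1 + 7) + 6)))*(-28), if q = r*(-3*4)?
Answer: 0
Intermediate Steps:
w = 0 (w = (-5*0)/4 = (¼)*0 = 0)
r = 0 (r = 4*0 = 0)
q = 0 (q = 0*(-3*4) = 0*(-12) = 0)
(q*(13 - ((1 + 7) + 6)))*(-28) = (0*(13 - ((1 + 7) + 6)))*(-28) = (0*(13 - (8 + 6)))*(-28) = (0*(13 - 1*14))*(-28) = (0*(13 - 14))*(-28) = (0*(-1))*(-28) = 0*(-28) = 0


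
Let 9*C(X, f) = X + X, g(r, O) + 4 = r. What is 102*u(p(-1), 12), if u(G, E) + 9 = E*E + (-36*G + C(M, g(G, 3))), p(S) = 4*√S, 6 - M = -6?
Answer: 14042 - 14688*I ≈ 14042.0 - 14688.0*I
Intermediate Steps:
M = 12 (M = 6 - 1*(-6) = 6 + 6 = 12)
g(r, O) = -4 + r
C(X, f) = 2*X/9 (C(X, f) = (X + X)/9 = (2*X)/9 = 2*X/9)
u(G, E) = -19/3 + E² - 36*G (u(G, E) = -9 + (E*E + (-36*G + (2/9)*12)) = -9 + (E² + (-36*G + 8/3)) = -9 + (E² + (8/3 - 36*G)) = -9 + (8/3 + E² - 36*G) = -19/3 + E² - 36*G)
102*u(p(-1), 12) = 102*(-19/3 + 12² - 144*√(-1)) = 102*(-19/3 + 144 - 144*I) = 102*(413/3 - 144*I) = 14042 - 14688*I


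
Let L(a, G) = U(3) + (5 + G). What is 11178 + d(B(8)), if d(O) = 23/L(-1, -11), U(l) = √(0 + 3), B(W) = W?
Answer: 122912/11 - 23*√3/33 ≈ 11173.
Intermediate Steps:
U(l) = √3
L(a, G) = 5 + G + √3 (L(a, G) = √3 + (5 + G) = 5 + G + √3)
d(O) = 23/(-6 + √3) (d(O) = 23/(5 - 11 + √3) = 23/(-6 + √3))
11178 + d(B(8)) = 11178 + (-46/11 - 23*√3/33) = 122912/11 - 23*√3/33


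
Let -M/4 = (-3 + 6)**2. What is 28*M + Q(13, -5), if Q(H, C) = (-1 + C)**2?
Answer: -972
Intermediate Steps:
M = -36 (M = -4*(-3 + 6)**2 = -4*3**2 = -4*9 = -36)
28*M + Q(13, -5) = 28*(-36) + (-1 - 5)**2 = -1008 + (-6)**2 = -1008 + 36 = -972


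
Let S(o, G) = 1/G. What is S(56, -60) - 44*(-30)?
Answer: 79199/60 ≈ 1320.0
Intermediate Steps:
S(56, -60) - 44*(-30) = 1/(-60) - 44*(-30) = -1/60 + 1320 = 79199/60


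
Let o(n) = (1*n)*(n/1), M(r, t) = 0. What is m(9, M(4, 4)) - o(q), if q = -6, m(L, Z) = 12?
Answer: -24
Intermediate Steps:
o(n) = n² (o(n) = n*(n*1) = n*n = n²)
m(9, M(4, 4)) - o(q) = 12 - 1*(-6)² = 12 - 1*36 = 12 - 36 = -24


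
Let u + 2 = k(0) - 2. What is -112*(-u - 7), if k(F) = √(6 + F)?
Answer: 336 + 112*√6 ≈ 610.34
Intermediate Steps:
u = -4 + √6 (u = -2 + (√(6 + 0) - 2) = -2 + (√6 - 2) = -2 + (-2 + √6) = -4 + √6 ≈ -1.5505)
-112*(-u - 7) = -112*(-(-4 + √6) - 7) = -112*((4 - √6) - 7) = -112*(-3 - √6) = 336 + 112*√6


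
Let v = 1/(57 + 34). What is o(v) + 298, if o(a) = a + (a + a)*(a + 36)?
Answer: 2474383/8281 ≈ 298.80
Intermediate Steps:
v = 1/91 ≈ 0.010989
o(a) = a + 2*a*(36 + a) (o(a) = a + (2*a)*(36 + a) = a + 2*a*(36 + a))
o(v) + 298 = (73 + 2*(1/91))/91 + 298 = (73 + 2/91)/91 + 298 = (1/91)*(6645/91) + 298 = 6645/8281 + 298 = 2474383/8281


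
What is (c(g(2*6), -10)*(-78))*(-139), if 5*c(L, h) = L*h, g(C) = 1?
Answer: -21684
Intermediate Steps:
c(L, h) = L*h/5 (c(L, h) = (L*h)/5 = L*h/5)
(c(g(2*6), -10)*(-78))*(-139) = (((⅕)*1*(-10))*(-78))*(-139) = -2*(-78)*(-139) = 156*(-139) = -21684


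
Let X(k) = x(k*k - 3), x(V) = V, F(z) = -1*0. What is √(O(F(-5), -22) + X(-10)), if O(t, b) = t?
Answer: √97 ≈ 9.8489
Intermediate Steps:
F(z) = 0
X(k) = -3 + k² (X(k) = k*k - 3 = k² - 3 = -3 + k²)
√(O(F(-5), -22) + X(-10)) = √(0 + (-3 + (-10)²)) = √(0 + (-3 + 100)) = √(0 + 97) = √97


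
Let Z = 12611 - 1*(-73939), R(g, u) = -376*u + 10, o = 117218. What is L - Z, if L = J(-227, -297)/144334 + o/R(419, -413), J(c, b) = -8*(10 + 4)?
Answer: -484995610111291/5603695383 ≈ -86549.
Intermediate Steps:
J(c, b) = -112 (J(c, b) = -8*14 = -112)
R(g, u) = 10 - 376*u
Z = 86550 (Z = 12611 + 73939 = 86550)
L = 4225287359/5603695383 (L = -112/144334 + 117218/(10 - 376*(-413)) = -112*1/144334 + 117218/(10 + 155288) = -56/72167 + 117218/155298 = -56/72167 + 117218*(1/155298) = -56/72167 + 58609/77649 = 4225287359/5603695383 ≈ 0.75402)
L - Z = 4225287359/5603695383 - 1*86550 = 4225287359/5603695383 - 86550 = -484995610111291/5603695383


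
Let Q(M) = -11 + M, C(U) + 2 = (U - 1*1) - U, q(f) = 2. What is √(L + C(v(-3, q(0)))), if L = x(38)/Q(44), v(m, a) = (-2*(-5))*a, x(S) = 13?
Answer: I*√2838/33 ≈ 1.6143*I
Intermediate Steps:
v(m, a) = 10*a
C(U) = -3 (C(U) = -2 + ((U - 1*1) - U) = -2 + ((U - 1) - U) = -2 + ((-1 + U) - U) = -2 - 1 = -3)
L = 13/33 (L = 13/(-11 + 44) = 13/33 ≈ 0.39394)
√(L + C(v(-3, q(0)))) = √(13/33 - 3) = √(-86/33) = I*√2838/33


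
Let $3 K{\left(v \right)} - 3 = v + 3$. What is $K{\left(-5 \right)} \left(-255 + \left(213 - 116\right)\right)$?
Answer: $- \frac{158}{3} \approx -52.667$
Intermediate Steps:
$K{\left(v \right)} = 2 + \frac{v}{3}$ ($K{\left(v \right)} = 1 + \frac{v + 3}{3} = 1 + \frac{3 + v}{3} = 1 + \left(1 + \frac{v}{3}\right) = 2 + \frac{v}{3}$)
$K{\left(-5 \right)} \left(-255 + \left(213 - 116\right)\right) = \left(2 + \frac{1}{3} \left(-5\right)\right) \left(-255 + \left(213 - 116\right)\right) = \left(2 - \frac{5}{3}\right) \left(-255 + \left(213 - 116\right)\right) = \frac{-255 + 97}{3} = \frac{1}{3} \left(-158\right) = - \frac{158}{3}$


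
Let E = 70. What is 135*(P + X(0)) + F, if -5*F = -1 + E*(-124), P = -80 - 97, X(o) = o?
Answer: -110794/5 ≈ -22159.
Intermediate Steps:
P = -177
F = 8681/5 (F = -(-1 + 70*(-124))/5 = -(-1 - 8680)/5 = -⅕*(-8681) = 8681/5 ≈ 1736.2)
135*(P + X(0)) + F = 135*(-177 + 0) + 8681/5 = 135*(-177) + 8681/5 = -23895 + 8681/5 = -110794/5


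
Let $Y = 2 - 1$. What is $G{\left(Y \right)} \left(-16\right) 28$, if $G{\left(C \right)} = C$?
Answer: $-448$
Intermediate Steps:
$Y = 1$
$G{\left(Y \right)} \left(-16\right) 28 = 1 \left(-16\right) 28 = \left(-16\right) 28 = -448$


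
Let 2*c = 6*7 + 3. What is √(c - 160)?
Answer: 5*I*√22/2 ≈ 11.726*I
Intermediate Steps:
c = 45/2 (c = (6*7 + 3)/2 = (42 + 3)/2 = (½)*45 = 45/2 ≈ 22.500)
√(c - 160) = √(45/2 - 160) = √(-275/2) = 5*I*√22/2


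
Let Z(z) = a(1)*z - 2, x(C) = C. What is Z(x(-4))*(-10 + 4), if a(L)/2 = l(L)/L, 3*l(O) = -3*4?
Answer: -180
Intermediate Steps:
l(O) = -4 (l(O) = (-3*4)/3 = (⅓)*(-12) = -4)
a(L) = -8/L (a(L) = 2*(-4/L) = -8/L)
Z(z) = -2 - 8*z (Z(z) = (-8/1)*z - 2 = (-8*1)*z - 2 = -8*z - 2 = -2 - 8*z)
Z(x(-4))*(-10 + 4) = (-2 - 8*(-4))*(-10 + 4) = (-2 + 32)*(-6) = 30*(-6) = -180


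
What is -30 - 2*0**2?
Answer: -30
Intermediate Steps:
-30 - 2*0**2 = -30 - 2*0 = -30 + 0 = -30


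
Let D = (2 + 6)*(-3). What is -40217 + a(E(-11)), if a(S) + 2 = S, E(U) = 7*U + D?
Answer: -40320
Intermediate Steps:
D = -24 (D = 8*(-3) = -24)
E(U) = -24 + 7*U (E(U) = 7*U - 24 = -24 + 7*U)
a(S) = -2 + S
-40217 + a(E(-11)) = -40217 + (-2 + (-24 + 7*(-11))) = -40217 + (-2 + (-24 - 77)) = -40217 + (-2 - 101) = -40217 - 103 = -40320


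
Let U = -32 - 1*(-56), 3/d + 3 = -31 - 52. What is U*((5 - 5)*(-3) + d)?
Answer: -36/43 ≈ -0.83721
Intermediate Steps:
d = -3/86 (d = 3/(-3 + (-31 - 52)) = 3/(-3 - 83) = 3/(-86) = 3*(-1/86) = -3/86 ≈ -0.034884)
U = 24 (U = -32 + 56 = 24)
U*((5 - 5)*(-3) + d) = 24*((5 - 5)*(-3) - 3/86) = 24*(0*(-3) - 3/86) = 24*(0 - 3/86) = 24*(-3/86) = -36/43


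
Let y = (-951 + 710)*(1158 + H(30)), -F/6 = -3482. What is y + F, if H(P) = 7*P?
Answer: -308796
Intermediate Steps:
F = 20892 (F = -6*(-3482) = 20892)
y = -329688 (y = (-951 + 710)*(1158 + 7*30) = -241*(1158 + 210) = -241*1368 = -329688)
y + F = -329688 + 20892 = -308796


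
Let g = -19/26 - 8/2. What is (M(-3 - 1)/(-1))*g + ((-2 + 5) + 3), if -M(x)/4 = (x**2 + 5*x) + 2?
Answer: 570/13 ≈ 43.846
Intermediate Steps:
g = -123/26 (g = -19*1/26 - 8*1/2 = -19/26 - 4 = -123/26 ≈ -4.7308)
M(x) = -8 - 20*x - 4*x**2 (M(x) = -4*((x**2 + 5*x) + 2) = -4*(2 + x**2 + 5*x) = -8 - 20*x - 4*x**2)
(M(-3 - 1)/(-1))*g + ((-2 + 5) + 3) = ((-8 - 20*(-3 - 1) - 4*(-3 - 1)**2)/(-1))*(-123/26) + ((-2 + 5) + 3) = ((-8 - 20*(-4) - 4*(-4)**2)*(-1))*(-123/26) + (3 + 3) = ((-8 + 80 - 4*16)*(-1))*(-123/26) + 6 = ((-8 + 80 - 64)*(-1))*(-123/26) + 6 = (8*(-1))*(-123/26) + 6 = -8*(-123/26) + 6 = 492/13 + 6 = 570/13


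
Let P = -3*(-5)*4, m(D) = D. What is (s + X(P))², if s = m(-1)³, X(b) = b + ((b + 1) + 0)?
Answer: 14400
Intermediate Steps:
P = 60 (P = 15*4 = 60)
X(b) = 1 + 2*b (X(b) = b + ((1 + b) + 0) = b + (1 + b) = 1 + 2*b)
s = -1 (s = (-1)³ = -1)
(s + X(P))² = (-1 + (1 + 2*60))² = (-1 + (1 + 120))² = (-1 + 121)² = 120² = 14400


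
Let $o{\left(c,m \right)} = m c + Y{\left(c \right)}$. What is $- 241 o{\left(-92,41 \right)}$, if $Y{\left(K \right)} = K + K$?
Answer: $953396$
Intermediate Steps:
$Y{\left(K \right)} = 2 K$
$o{\left(c,m \right)} = 2 c + c m$ ($o{\left(c,m \right)} = m c + 2 c = c m + 2 c = 2 c + c m$)
$- 241 o{\left(-92,41 \right)} = - 241 \left(- 92 \left(2 + 41\right)\right) = - 241 \left(\left(-92\right) 43\right) = \left(-241\right) \left(-3956\right) = 953396$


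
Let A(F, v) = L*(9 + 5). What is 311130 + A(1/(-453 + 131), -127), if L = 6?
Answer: 311214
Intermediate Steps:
A(F, v) = 84 (A(F, v) = 6*(9 + 5) = 6*14 = 84)
311130 + A(1/(-453 + 131), -127) = 311130 + 84 = 311214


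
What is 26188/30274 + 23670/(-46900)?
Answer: 25581581/70992530 ≈ 0.36034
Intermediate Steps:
26188/30274 + 23670/(-46900) = 26188*(1/30274) + 23670*(-1/46900) = 13094/15137 - 2367/4690 = 25581581/70992530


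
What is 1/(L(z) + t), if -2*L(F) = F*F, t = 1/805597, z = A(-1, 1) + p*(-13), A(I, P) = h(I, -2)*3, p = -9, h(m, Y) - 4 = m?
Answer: -805597/6394828985 ≈ -0.00012598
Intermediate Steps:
h(m, Y) = 4 + m
A(I, P) = 12 + 3*I (A(I, P) = (4 + I)*3 = 12 + 3*I)
z = 126 (z = (12 + 3*(-1)) - 9*(-13) = (12 - 3) + 117 = 9 + 117 = 126)
t = 1/805597 ≈ 1.2413e-6
L(F) = -F²/2 (L(F) = -F*F/2 = -F²/2)
1/(L(z) + t) = 1/(-½*126² + 1/805597) = 1/(-½*15876 + 1/805597) = 1/(-7938 + 1/805597) = 1/(-6394828985/805597) = -805597/6394828985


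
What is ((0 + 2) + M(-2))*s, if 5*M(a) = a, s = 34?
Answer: 272/5 ≈ 54.400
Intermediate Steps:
M(a) = a/5
((0 + 2) + M(-2))*s = ((0 + 2) + (1/5)*(-2))*34 = (2 - 2/5)*34 = (8/5)*34 = 272/5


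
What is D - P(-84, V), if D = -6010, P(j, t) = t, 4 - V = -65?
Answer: -6079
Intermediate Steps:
V = 69 (V = 4 - 1*(-65) = 4 + 65 = 69)
D - P(-84, V) = -6010 - 1*69 = -6010 - 69 = -6079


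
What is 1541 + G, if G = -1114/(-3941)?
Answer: 6074195/3941 ≈ 1541.3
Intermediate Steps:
G = 1114/3941 (G = -1114*(-1/3941) = 1114/3941 ≈ 0.28267)
1541 + G = 1541 + 1114/3941 = 6074195/3941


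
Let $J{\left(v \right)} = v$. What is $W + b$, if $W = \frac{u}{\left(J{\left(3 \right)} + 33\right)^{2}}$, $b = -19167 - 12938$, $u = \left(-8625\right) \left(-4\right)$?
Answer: $- \frac{3464465}{108} \approx -32078.0$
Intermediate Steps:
$u = 34500$
$b = -32105$ ($b = -19167 - 12938 = -32105$)
$W = \frac{2875}{108}$ ($W = \frac{34500}{\left(3 + 33\right)^{2}} = \frac{34500}{36^{2}} = \frac{34500}{1296} = 34500 \cdot \frac{1}{1296} = \frac{2875}{108} \approx 26.62$)
$W + b = \frac{2875}{108} - 32105 = - \frac{3464465}{108}$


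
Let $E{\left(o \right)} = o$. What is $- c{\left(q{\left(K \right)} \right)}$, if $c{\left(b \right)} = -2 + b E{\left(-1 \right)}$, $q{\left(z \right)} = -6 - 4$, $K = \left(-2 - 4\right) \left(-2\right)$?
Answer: $-8$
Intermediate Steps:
$K = 12$ ($K = \left(-6\right) \left(-2\right) = 12$)
$q{\left(z \right)} = -10$
$c{\left(b \right)} = -2 - b$ ($c{\left(b \right)} = -2 + b \left(-1\right) = -2 - b$)
$- c{\left(q{\left(K \right)} \right)} = - (-2 - -10) = - (-2 + 10) = \left(-1\right) 8 = -8$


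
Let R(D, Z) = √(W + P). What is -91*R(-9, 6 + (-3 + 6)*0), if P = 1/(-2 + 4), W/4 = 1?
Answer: -273*√2/2 ≈ -193.04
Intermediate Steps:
W = 4 (W = 4*1 = 4)
P = ½ (P = 1/2 = ½ ≈ 0.50000)
R(D, Z) = 3*√2/2 (R(D, Z) = √(4 + ½) = √(9/2) = 3*√2/2)
-91*R(-9, 6 + (-3 + 6)*0) = -273*√2/2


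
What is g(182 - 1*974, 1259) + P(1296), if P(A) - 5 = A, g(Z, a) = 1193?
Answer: 2494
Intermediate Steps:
P(A) = 5 + A
g(182 - 1*974, 1259) + P(1296) = 1193 + (5 + 1296) = 1193 + 1301 = 2494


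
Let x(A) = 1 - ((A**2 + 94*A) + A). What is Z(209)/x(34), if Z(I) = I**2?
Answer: -43681/4385 ≈ -9.9615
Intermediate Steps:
x(A) = 1 - A**2 - 95*A (x(A) = 1 - (A**2 + 95*A) = 1 + (-A**2 - 95*A) = 1 - A**2 - 95*A)
Z(209)/x(34) = 209**2/(1 - 1*34**2 - 95*34) = 43681/(1 - 1*1156 - 3230) = 43681/(1 - 1156 - 3230) = 43681/(-4385) = 43681*(-1/4385) = -43681/4385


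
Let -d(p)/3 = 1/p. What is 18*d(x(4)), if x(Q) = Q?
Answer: -27/2 ≈ -13.500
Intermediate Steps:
d(p) = -3/p
18*d(x(4)) = 18*(-3/4) = 18*(-3*¼) = 18*(-¾) = -27/2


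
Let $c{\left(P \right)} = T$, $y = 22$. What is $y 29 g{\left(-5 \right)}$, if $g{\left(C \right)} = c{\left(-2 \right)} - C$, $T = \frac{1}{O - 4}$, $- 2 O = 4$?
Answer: $\frac{9251}{3} \approx 3083.7$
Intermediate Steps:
$O = -2$ ($O = \left(- \frac{1}{2}\right) 4 = -2$)
$T = - \frac{1}{6}$ ($T = \frac{1}{-2 - 4} = \frac{1}{-6} = - \frac{1}{6} \approx -0.16667$)
$c{\left(P \right)} = - \frac{1}{6}$
$g{\left(C \right)} = - \frac{1}{6} - C$
$y 29 g{\left(-5 \right)} = 22 \cdot 29 \left(- \frac{1}{6} - -5\right) = 638 \left(- \frac{1}{6} + 5\right) = 638 \cdot \frac{29}{6} = \frac{9251}{3}$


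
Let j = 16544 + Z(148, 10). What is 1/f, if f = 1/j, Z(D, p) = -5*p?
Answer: 16494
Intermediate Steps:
j = 16494 (j = 16544 - 5*10 = 16544 - 50 = 16494)
f = 1/16494 ≈ 6.0628e-5
1/f = 1/(1/16494) = 16494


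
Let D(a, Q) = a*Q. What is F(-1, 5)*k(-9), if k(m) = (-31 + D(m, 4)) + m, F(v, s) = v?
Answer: 76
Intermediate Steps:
D(a, Q) = Q*a
k(m) = -31 + 5*m (k(m) = (-31 + 4*m) + m = -31 + 5*m)
F(-1, 5)*k(-9) = -(-31 + 5*(-9)) = -(-31 - 45) = -1*(-76) = 76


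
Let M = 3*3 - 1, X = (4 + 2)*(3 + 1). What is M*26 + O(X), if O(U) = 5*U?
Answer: 328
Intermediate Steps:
X = 24 (X = 6*4 = 24)
M = 8 (M = 9 - 1 = 8)
M*26 + O(X) = 8*26 + 5*24 = 208 + 120 = 328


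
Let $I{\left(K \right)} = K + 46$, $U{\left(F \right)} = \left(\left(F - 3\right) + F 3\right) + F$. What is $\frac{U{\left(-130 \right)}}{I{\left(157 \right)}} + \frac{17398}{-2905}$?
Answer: $- \frac{110791}{12035} \approx -9.2057$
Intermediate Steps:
$U{\left(F \right)} = -3 + 5 F$ ($U{\left(F \right)} = \left(\left(F - 3\right) + 3 F\right) + F = \left(\left(-3 + F\right) + 3 F\right) + F = \left(-3 + 4 F\right) + F = -3 + 5 F$)
$I{\left(K \right)} = 46 + K$
$\frac{U{\left(-130 \right)}}{I{\left(157 \right)}} + \frac{17398}{-2905} = \frac{-3 + 5 \left(-130\right)}{46 + 157} + \frac{17398}{-2905} = \frac{-3 - 650}{203} + 17398 \left(- \frac{1}{2905}\right) = \left(-653\right) \frac{1}{203} - \frac{17398}{2905} = - \frac{653}{203} - \frac{17398}{2905} = - \frac{110791}{12035}$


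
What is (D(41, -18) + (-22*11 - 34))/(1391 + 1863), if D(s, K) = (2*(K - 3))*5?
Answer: -243/1627 ≈ -0.14935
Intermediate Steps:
D(s, K) = -30 + 10*K (D(s, K) = (2*(-3 + K))*5 = (-6 + 2*K)*5 = -30 + 10*K)
(D(41, -18) + (-22*11 - 34))/(1391 + 1863) = ((-30 + 10*(-18)) + (-22*11 - 34))/(1391 + 1863) = ((-30 - 180) + (-242 - 34))/3254 = (-210 - 276)*(1/3254) = -486*1/3254 = -243/1627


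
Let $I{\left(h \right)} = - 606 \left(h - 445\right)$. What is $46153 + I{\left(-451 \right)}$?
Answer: $589129$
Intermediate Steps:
$I{\left(h \right)} = 269670 - 606 h$ ($I{\left(h \right)} = - 606 \left(-445 + h\right) = 269670 - 606 h$)
$46153 + I{\left(-451 \right)} = 46153 + \left(269670 - -273306\right) = 46153 + \left(269670 + 273306\right) = 46153 + 542976 = 589129$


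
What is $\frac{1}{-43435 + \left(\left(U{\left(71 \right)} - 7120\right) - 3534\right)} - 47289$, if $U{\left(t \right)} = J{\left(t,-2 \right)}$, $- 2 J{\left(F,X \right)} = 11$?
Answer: $- \frac{5116149623}{108189} \approx -47289.0$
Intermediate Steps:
$J{\left(F,X \right)} = - \frac{11}{2}$ ($J{\left(F,X \right)} = \left(- \frac{1}{2}\right) 11 = - \frac{11}{2}$)
$U{\left(t \right)} = - \frac{11}{2}$
$\frac{1}{-43435 + \left(\left(U{\left(71 \right)} - 7120\right) - 3534\right)} - 47289 = \frac{1}{-43435 - \frac{21319}{2}} - 47289 = \frac{1}{- \frac{108189}{2}} - 47289 = - \frac{2}{108189} - 47289 = - \frac{5116149623}{108189}$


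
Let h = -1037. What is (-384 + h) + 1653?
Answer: 232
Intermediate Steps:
(-384 + h) + 1653 = (-384 - 1037) + 1653 = -1421 + 1653 = 232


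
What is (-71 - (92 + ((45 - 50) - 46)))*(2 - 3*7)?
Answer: 2128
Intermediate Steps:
(-71 - (92 + ((45 - 50) - 46)))*(2 - 3*7) = (-71 - (92 + (-5 - 46)))*(2 - 21) = (-71 - (92 - 51))*(-19) = (-71 - 1*41)*(-19) = (-71 - 41)*(-19) = -112*(-19) = 2128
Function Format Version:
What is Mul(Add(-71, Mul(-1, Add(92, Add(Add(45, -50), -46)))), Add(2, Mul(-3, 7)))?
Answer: 2128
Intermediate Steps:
Mul(Add(-71, Mul(-1, Add(92, Add(Add(45, -50), -46)))), Add(2, Mul(-3, 7))) = Mul(Add(-71, Mul(-1, Add(92, Add(-5, -46)))), Add(2, -21)) = Mul(Add(-71, Mul(-1, Add(92, -51))), -19) = Mul(Add(-71, Mul(-1, 41)), -19) = Mul(Add(-71, -41), -19) = Mul(-112, -19) = 2128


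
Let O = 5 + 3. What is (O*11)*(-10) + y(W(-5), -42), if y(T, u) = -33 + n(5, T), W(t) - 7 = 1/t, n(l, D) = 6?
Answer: -907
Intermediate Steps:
W(t) = 7 + 1/t
y(T, u) = -27 (y(T, u) = -33 + 6 = -27)
O = 8
(O*11)*(-10) + y(W(-5), -42) = (8*11)*(-10) - 27 = 88*(-10) - 27 = -880 - 27 = -907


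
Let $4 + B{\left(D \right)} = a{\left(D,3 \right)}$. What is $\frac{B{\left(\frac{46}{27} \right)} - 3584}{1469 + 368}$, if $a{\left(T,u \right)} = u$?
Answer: $- \frac{3585}{1837} \approx -1.9516$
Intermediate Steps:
$B{\left(D \right)} = -1$ ($B{\left(D \right)} = -4 + 3 = -1$)
$\frac{B{\left(\frac{46}{27} \right)} - 3584}{1469 + 368} = \frac{-1 - 3584}{1469 + 368} = - \frac{3585}{1837}$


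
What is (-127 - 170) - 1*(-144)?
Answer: -153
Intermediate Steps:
(-127 - 170) - 1*(-144) = -297 + 144 = -153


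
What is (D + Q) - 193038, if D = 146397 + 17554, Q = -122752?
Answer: -151839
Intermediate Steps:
D = 163951
(D + Q) - 193038 = (163951 - 122752) - 193038 = 41199 - 193038 = -151839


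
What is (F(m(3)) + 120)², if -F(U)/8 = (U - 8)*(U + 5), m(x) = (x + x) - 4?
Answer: 207936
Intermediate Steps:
m(x) = -4 + 2*x (m(x) = 2*x - 4 = -4 + 2*x)
F(U) = -8*(-8 + U)*(5 + U) (F(U) = -8*(U - 8)*(U + 5) = -8*(-8 + U)*(5 + U))
(F(m(3)) + 120)² = ((320 - 8*(-4 + 2*3)² + 24*(-4 + 2*3)) + 120)² = ((320 - 8*(-4 + 6)² + 24*(-4 + 6)) + 120)² = ((320 - 8*2² + 24*2) + 120)² = ((320 - 8*4 + 48) + 120)² = ((320 - 32 + 48) + 120)² = (336 + 120)² = 456² = 207936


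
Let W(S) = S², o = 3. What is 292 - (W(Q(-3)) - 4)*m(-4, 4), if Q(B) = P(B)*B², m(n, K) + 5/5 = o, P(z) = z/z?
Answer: 138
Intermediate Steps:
P(z) = 1
m(n, K) = 2 (m(n, K) = -1 + 3 = 2)
Q(B) = B² (Q(B) = 1*B² = B²)
292 - (W(Q(-3)) - 4)*m(-4, 4) = 292 - (((-3)²)² - 4)*2 = 292 - (9² - 4)*2 = 292 - (81 - 4)*2 = 292 - 77*2 = 292 - 1*154 = 292 - 154 = 138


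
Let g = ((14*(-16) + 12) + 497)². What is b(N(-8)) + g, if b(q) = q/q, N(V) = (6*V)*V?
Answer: 81226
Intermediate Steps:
N(V) = 6*V²
b(q) = 1
g = 81225 (g = ((-224 + 12) + 497)² = (-212 + 497)² = 285² = 81225)
b(N(-8)) + g = 1 + 81225 = 81226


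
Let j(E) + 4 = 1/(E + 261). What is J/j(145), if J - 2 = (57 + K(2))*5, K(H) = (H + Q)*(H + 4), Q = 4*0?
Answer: -140882/1623 ≈ -86.803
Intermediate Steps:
Q = 0
K(H) = H*(4 + H) (K(H) = (H + 0)*(H + 4) = H*(4 + H))
j(E) = -4 + 1/(261 + E) (j(E) = -4 + 1/(E + 261) = -4 + 1/(261 + E))
J = 347 (J = 2 + (57 + 2*(4 + 2))*5 = 2 + (57 + 2*6)*5 = 2 + (57 + 12)*5 = 2 + 69*5 = 2 + 345 = 347)
J/j(145) = 347/(((-1043 - 4*145)/(261 + 145))) = 347/(((-1043 - 580)/406)) = 347/(((1/406)*(-1623))) = 347/(-1623/406) = 347*(-406/1623) = -140882/1623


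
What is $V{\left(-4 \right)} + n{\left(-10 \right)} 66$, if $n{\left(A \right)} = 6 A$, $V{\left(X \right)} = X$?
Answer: $-3964$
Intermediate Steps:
$V{\left(-4 \right)} + n{\left(-10 \right)} 66 = -4 + 6 \left(-10\right) 66 = -4 - 3960 = -3964$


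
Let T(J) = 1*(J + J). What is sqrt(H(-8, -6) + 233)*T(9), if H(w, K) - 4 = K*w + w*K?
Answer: 54*sqrt(37) ≈ 328.47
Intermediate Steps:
H(w, K) = 4 + 2*K*w (H(w, K) = 4 + (K*w + w*K) = 4 + (K*w + K*w) = 4 + 2*K*w)
T(J) = 2*J (T(J) = 1*(2*J) = 2*J)
sqrt(H(-8, -6) + 233)*T(9) = sqrt((4 + 2*(-6)*(-8)) + 233)*(2*9) = sqrt((4 + 96) + 233)*18 = sqrt(100 + 233)*18 = sqrt(333)*18 = (3*sqrt(37))*18 = 54*sqrt(37)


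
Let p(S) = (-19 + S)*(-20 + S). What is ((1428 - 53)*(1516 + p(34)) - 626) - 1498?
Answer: 2371126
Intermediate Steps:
p(S) = (-20 + S)*(-19 + S)
((1428 - 53)*(1516 + p(34)) - 626) - 1498 = ((1428 - 53)*(1516 + (380 + 34² - 39*34)) - 626) - 1498 = (1375*(1516 + (380 + 1156 - 1326)) - 626) - 1498 = (1375*(1516 + 210) - 626) - 1498 = (1375*1726 - 626) - 1498 = (2373250 - 626) - 1498 = 2372624 - 1498 = 2371126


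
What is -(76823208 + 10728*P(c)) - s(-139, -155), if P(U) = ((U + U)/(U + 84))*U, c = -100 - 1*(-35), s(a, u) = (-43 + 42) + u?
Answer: -1550289588/19 ≈ -8.1594e+7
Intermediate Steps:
s(a, u) = -1 + u
c = -65 (c = -100 + 35 = -65)
P(U) = 2*U²/(84 + U) (P(U) = ((2*U)/(84 + U))*U = (2*U/(84 + U))*U = 2*U²/(84 + U))
-(76823208 + 10728*P(c)) - s(-139, -155) = -(76823208 + 90651600/(84 - 65)) - (-1 - 155) = -10728/(1/(7161 + 2*4225/19)) - 1*(-156) = -10728/(1/(7161 + 2*4225*(1/19))) + 156 = -10728/(1/(7161 + 8450/19)) + 156 = -10728/(1/(144509/19)) + 156 = -10728/19/144509 + 156 = -10728*144509/19 + 156 = -1550292552/19 + 156 = -1550289588/19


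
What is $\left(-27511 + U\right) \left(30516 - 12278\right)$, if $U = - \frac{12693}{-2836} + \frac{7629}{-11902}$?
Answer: $- \frac{384854478578975}{767138} \approx -5.0168 \cdot 10^{8}$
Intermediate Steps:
$U = \frac{64718121}{16877036}$ ($U = \left(-12693\right) \left(- \frac{1}{2836}\right) + 7629 \left(- \frac{1}{11902}\right) = \frac{12693}{2836} - \frac{7629}{11902} = \frac{64718121}{16877036} \approx 3.8347$)
$\left(-27511 + U\right) \left(30516 - 12278\right) = \left(-27511 + \frac{64718121}{16877036}\right) \left(30516 - 12278\right) = \left(- \frac{464239419275}{16877036}\right) 18238 = - \frac{384854478578975}{767138}$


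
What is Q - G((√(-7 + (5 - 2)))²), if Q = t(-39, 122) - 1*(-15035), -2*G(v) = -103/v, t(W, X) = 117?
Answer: 121319/8 ≈ 15165.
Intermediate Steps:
G(v) = 103/(2*v) (G(v) = -(-103)/(2*v) = 103/(2*v))
Q = 15152 (Q = 117 - 1*(-15035) = 117 + 15035 = 15152)
Q - G((√(-7 + (5 - 2)))²) = 15152 - 103/(2*((√(-7 + (5 - 2)))²)) = 15152 - 103/(2*((√(-7 + 3))²)) = 15152 - 103/(2*((√(-4))²)) = 15152 - 103/(2*((2*I)²)) = 15152 - 103/(2*(-4)) = 15152 - 103*(-1)/(2*4) = 15152 - 1*(-103/8) = 15152 + 103/8 = 121319/8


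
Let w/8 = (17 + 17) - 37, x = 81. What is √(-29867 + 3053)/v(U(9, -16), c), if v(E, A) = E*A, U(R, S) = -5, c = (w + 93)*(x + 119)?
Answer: -I*√26814/69000 ≈ -0.0023732*I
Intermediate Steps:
w = -24 (w = 8*((17 + 17) - 37) = 8*(34 - 37) = 8*(-3) = -24)
c = 13800 (c = (-24 + 93)*(81 + 119) = 69*200 = 13800)
v(E, A) = A*E
√(-29867 + 3053)/v(U(9, -16), c) = √(-29867 + 3053)/((13800*(-5))) = √(-26814)/(-69000) = (I*√26814)*(-1/69000) = -I*√26814/69000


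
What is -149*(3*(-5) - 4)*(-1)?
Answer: -2831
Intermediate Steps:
-149*(3*(-5) - 4)*(-1) = -149*(-15 - 4)*(-1) = -(-2831)*(-1) = -149*19 = -2831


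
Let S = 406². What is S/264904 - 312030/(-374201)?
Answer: 36084947789/24781835426 ≈ 1.4561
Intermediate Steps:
S = 164836
S/264904 - 312030/(-374201) = 164836/264904 - 312030/(-374201) = 164836*(1/264904) - 312030*(-1/374201) = 41209/66226 + 312030/374201 = 36084947789/24781835426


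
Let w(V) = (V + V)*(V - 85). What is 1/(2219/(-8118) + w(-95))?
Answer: 8118/277633381 ≈ 2.9240e-5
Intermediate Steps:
w(V) = 2*V*(-85 + V) (w(V) = (2*V)*(-85 + V) = 2*V*(-85 + V))
1/(2219/(-8118) + w(-95)) = 1/(2219/(-8118) + 2*(-95)*(-85 - 95)) = 1/(2219*(-1/8118) + 2*(-95)*(-180)) = 1/(-2219/8118 + 34200) = 1/(277633381/8118) = 8118/277633381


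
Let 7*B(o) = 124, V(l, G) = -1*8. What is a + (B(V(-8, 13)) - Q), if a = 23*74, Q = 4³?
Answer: 11590/7 ≈ 1655.7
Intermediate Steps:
V(l, G) = -8
Q = 64
a = 1702
B(o) = 124/7 (B(o) = (⅐)*124 = 124/7)
a + (B(V(-8, 13)) - Q) = 1702 + (124/7 - 1*64) = 1702 + (124/7 - 64) = 1702 - 324/7 = 11590/7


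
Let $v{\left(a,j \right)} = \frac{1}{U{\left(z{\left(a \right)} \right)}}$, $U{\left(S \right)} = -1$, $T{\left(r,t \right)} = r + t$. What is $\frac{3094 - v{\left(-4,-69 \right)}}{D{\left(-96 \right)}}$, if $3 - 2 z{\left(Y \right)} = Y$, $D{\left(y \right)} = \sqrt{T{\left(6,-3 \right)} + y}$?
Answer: $- \frac{3095 i \sqrt{93}}{93} \approx - 320.94 i$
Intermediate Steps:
$D{\left(y \right)} = \sqrt{3 + y}$ ($D{\left(y \right)} = \sqrt{\left(6 - 3\right) + y} = \sqrt{3 + y}$)
$z{\left(Y \right)} = \frac{3}{2} - \frac{Y}{2}$
$v{\left(a,j \right)} = -1$ ($v{\left(a,j \right)} = \frac{1}{-1} = -1$)
$\frac{3094 - v{\left(-4,-69 \right)}}{D{\left(-96 \right)}} = \frac{3094 - -1}{\sqrt{3 - 96}} = \frac{3094 + 1}{\sqrt{-93}} = \frac{3095}{i \sqrt{93}} = 3095 \left(- \frac{i \sqrt{93}}{93}\right) = - \frac{3095 i \sqrt{93}}{93}$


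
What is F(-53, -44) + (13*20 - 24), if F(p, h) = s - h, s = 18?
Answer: 298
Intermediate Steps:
F(p, h) = 18 - h
F(-53, -44) + (13*20 - 24) = (18 - 1*(-44)) + (13*20 - 24) = (18 + 44) + (260 - 24) = 62 + 236 = 298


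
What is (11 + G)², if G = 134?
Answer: 21025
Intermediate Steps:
(11 + G)² = (11 + 134)² = 145² = 21025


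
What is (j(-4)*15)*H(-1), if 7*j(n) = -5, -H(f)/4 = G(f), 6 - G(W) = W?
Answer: 300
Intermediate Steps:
G(W) = 6 - W
H(f) = -24 + 4*f (H(f) = -4*(6 - f) = -24 + 4*f)
j(n) = -5/7 (j(n) = (⅐)*(-5) = -5/7)
(j(-4)*15)*H(-1) = (-5/7*15)*(-24 + 4*(-1)) = -75*(-24 - 4)/7 = -75/7*(-28) = 300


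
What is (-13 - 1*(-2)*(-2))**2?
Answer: 289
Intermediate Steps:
(-13 - 1*(-2)*(-2))**2 = (-13 + 2*(-2))**2 = (-13 - 4)**2 = (-17)**2 = 289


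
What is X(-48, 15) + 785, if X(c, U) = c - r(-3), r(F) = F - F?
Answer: 737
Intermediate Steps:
r(F) = 0
X(c, U) = c (X(c, U) = c - 1*0 = c + 0 = c)
X(-48, 15) + 785 = -48 + 785 = 737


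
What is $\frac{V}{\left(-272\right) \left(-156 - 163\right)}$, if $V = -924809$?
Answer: $- \frac{924809}{86768} \approx -10.658$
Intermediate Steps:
$\frac{V}{\left(-272\right) \left(-156 - 163\right)} = - \frac{924809}{\left(-272\right) \left(-156 - 163\right)} = - \frac{924809}{\left(-272\right) \left(-319\right)} = - \frac{924809}{86768}$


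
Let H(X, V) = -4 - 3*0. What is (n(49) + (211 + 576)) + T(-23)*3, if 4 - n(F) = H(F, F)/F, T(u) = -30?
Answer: 34353/49 ≈ 701.08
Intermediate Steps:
H(X, V) = -4 (H(X, V) = -4 + 0 = -4)
n(F) = 4 + 4/F (n(F) = 4 - (-4)/F = 4 + 4/F)
(n(49) + (211 + 576)) + T(-23)*3 = ((4 + 4/49) + (211 + 576)) - 30*3 = ((4 + 4*(1/49)) + 787) - 90 = ((4 + 4/49) + 787) - 90 = (200/49 + 787) - 90 = 38763/49 - 90 = 34353/49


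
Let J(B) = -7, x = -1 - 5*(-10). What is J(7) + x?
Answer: 42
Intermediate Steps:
x = 49 (x = -1 + 50 = 49)
J(7) + x = -7 + 49 = 42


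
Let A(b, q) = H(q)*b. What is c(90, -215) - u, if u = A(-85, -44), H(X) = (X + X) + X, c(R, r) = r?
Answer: -11435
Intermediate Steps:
H(X) = 3*X (H(X) = 2*X + X = 3*X)
A(b, q) = 3*b*q (A(b, q) = (3*q)*b = 3*b*q)
u = 11220 (u = 3*(-85)*(-44) = 11220)
c(90, -215) - u = -215 - 1*11220 = -215 - 11220 = -11435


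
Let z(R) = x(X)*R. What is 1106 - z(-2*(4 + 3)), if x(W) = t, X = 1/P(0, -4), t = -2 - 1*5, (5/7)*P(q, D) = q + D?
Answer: 1008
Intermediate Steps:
P(q, D) = 7*D/5 + 7*q/5 (P(q, D) = 7*(q + D)/5 = 7*(D + q)/5 = 7*D/5 + 7*q/5)
t = -7 (t = -2 - 5 = -7)
X = -5/28 (X = 1/((7/5)*(-4) + (7/5)*0) = 1/(-28/5 + 0) = 1/(-28/5) = -5/28 ≈ -0.17857)
x(W) = -7
z(R) = -7*R
1106 - z(-2*(4 + 3)) = 1106 - (-7)*(-2*(4 + 3)) = 1106 - (-7)*(-2*7) = 1106 - (-7)*(-14) = 1106 - 1*98 = 1106 - 98 = 1008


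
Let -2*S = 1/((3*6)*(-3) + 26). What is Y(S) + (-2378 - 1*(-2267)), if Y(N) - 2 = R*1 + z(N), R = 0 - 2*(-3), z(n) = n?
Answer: -5767/56 ≈ -102.98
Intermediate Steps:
R = 6 (R = 0 + 6 = 6)
S = 1/56 (S = -1/(2*((3*6)*(-3) + 26)) = -1/(2*(18*(-3) + 26)) = -1/(2*(-54 + 26)) = -½/(-28) = -½*(-1/28) = 1/56 ≈ 0.017857)
Y(N) = 8 + N (Y(N) = 2 + (6*1 + N) = 2 + (6 + N) = 8 + N)
Y(S) + (-2378 - 1*(-2267)) = (8 + 1/56) + (-2378 - 1*(-2267)) = 449/56 + (-2378 + 2267) = 449/56 - 111 = -5767/56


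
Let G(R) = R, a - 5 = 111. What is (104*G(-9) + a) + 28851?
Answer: 28031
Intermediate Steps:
a = 116 (a = 5 + 111 = 116)
(104*G(-9) + a) + 28851 = (104*(-9) + 116) + 28851 = (-936 + 116) + 28851 = -820 + 28851 = 28031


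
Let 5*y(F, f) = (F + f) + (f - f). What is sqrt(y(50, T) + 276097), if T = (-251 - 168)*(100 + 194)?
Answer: sqrt(6286745)/5 ≈ 501.47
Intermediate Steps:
T = -123186 (T = -419*294 = -123186)
y(F, f) = F/5 + f/5 (y(F, f) = ((F + f) + (f - f))/5 = ((F + f) + 0)/5 = (F + f)/5 = F/5 + f/5)
sqrt(y(50, T) + 276097) = sqrt(((1/5)*50 + (1/5)*(-123186)) + 276097) = sqrt((10 - 123186/5) + 276097) = sqrt(-123136/5 + 276097) = sqrt(1257349/5) = sqrt(6286745)/5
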